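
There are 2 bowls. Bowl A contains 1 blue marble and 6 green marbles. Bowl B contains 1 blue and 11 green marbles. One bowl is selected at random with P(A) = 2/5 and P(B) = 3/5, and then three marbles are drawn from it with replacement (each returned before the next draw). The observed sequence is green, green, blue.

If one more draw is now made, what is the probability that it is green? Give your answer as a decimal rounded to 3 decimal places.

0.887

Under each hypothesis, the probability of the observed sequence is: P(data | bowl A) = (6/7)(6/7)(1/7) = 0.10496; P(data | bowl B) = (11/12)(11/12)(1/12) = 0.070023.
The prior-weighted likelihoods are 2/5 · 0.10496 = 0.041983, 3/5 · 0.070023 = 0.042014; with total 0.083996.
The posterior is then P(bowl A | data) = 0.49981, P(bowl B | data) = 0.50019.
So P(green next | data) = Σ P(green next | H) P(H | data) = (6/7)(0.49981) + (11/12)(0.50019) = 0.88692.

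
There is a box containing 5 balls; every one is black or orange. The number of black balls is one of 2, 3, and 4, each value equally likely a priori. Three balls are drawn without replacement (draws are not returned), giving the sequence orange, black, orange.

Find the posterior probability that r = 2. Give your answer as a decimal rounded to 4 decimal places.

Compute the likelihood of the observed sequence for each case: P(data | r = 2) = (3/5)(2/4)(2/3) = 1/5; P(data | r = 3) = (2/5)(3/4)(1/3) = 1/10; P(data | r = 4) = (1/5)(4/4)(0/3) = 0.
Weighting by the prior gives 1/3 · 1/5 = 1/15, 1/3 · 1/10 = 1/30, 1/3 · 0 = 0; summing to 1/10.
So P(r = 2 | data) = (1/15) / (1/10) = 2/3.

0.6667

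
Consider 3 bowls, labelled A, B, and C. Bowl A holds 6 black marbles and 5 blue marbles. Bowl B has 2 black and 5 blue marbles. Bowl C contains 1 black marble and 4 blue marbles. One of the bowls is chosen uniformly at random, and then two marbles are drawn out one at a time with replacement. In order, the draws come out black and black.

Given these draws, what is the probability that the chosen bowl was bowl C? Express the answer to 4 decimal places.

0.0954

Compute the likelihood of the observed sequence for each case: P(data | bowl A) = (6/11)(6/11) = 0.29752; P(data | bowl B) = (2/7)(2/7) = 0.081633; P(data | bowl C) = (1/5)(1/5) = 0.04.
The prior-weighted likelihoods are 1/3 · 0.29752 = 0.099174, 1/3 · 0.081633 = 0.027211, 1/3 · 0.04 = 0.013333; these sum to 0.13972.
So P(bowl C | data) = (0.013333) / (0.13972) = 0.09543.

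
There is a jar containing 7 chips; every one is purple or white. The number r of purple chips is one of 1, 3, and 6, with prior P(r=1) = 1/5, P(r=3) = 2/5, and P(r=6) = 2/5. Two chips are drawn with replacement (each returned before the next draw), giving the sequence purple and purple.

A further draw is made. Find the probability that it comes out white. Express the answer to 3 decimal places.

0.235

Compute the likelihood of the observed sequence for each case: P(data | r = 1) = (1/7)(1/7) = 1/49; P(data | r = 3) = (3/7)(3/7) = 9/49; P(data | r = 6) = (6/7)(6/7) = 36/49.
Multiplying each by its prior: 1/5 · 1/49 = 1/245, 2/5 · 9/49 = 18/245, 2/5 · 36/49 = 72/245; with total 13/35.
The posterior is then P(r = 1 | data) = 1/91, P(r = 3 | data) = 18/91, P(r = 6 | data) = 72/91.
The predictive probability is P(white next | data) = (6/7)(1/91) + (4/7)(18/91) + (1/7)(72/91) = 150/637.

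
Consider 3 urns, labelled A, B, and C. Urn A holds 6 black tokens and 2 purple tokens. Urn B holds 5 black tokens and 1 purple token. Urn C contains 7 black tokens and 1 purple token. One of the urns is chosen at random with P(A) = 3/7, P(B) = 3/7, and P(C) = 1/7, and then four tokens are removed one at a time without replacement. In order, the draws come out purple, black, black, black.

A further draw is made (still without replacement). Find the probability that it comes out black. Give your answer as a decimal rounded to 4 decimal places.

0.8983

Compute the likelihood of the observed sequence for each case: P(data | urn A) = (2/8)(6/7)(5/6)(4/5) = 1/7; P(data | urn B) = (1/6)(5/5)(4/4)(3/3) = 1/6; P(data | urn C) = (1/8)(7/7)(6/6)(5/5) = 1/8.
The prior-weighted likelihoods are 3/7 · 1/7 = 3/49, 3/7 · 1/6 = 1/14, 1/7 · 1/8 = 1/56; with total 59/392.
Dividing through by the total gives posterior P(urn A | data) = 24/59, P(urn B | data) = 28/59, P(urn C | data) = 7/59.
The predictive probability is P(black next | data) = (3/4)(24/59) + (1)(28/59) + (1)(7/59) = 53/59.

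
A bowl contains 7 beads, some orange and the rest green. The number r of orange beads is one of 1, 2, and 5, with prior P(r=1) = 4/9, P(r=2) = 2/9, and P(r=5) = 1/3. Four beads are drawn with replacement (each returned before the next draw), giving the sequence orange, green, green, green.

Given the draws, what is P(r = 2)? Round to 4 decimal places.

0.3369

For each hypothesis, P(data | H) works out to: P(data | r = 1) = (1/7)(6/7)(6/7)(6/7) = 0.089963; P(data | r = 2) = (2/7)(5/7)(5/7)(5/7) = 0.10412; P(data | r = 5) = (5/7)(2/7)(2/7)(2/7) = 0.01666.
Multiplying each by its prior: 4/9 · 0.089963 = 0.039983, 2/9 · 0.10412 = 0.023139, 1/3 · 0.01666 = 0.0055532; these sum to 0.068675.
So P(r = 2 | data) = (0.023139) / (0.068675) = 0.33693.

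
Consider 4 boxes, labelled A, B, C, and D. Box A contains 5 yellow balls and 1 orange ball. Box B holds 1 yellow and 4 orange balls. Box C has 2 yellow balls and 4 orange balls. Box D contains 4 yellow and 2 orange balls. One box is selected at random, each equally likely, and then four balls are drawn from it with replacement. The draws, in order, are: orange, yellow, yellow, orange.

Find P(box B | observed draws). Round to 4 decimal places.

0.1782

For each hypothesis, P(data | H) works out to: P(data | box A) = (1/6)(5/6)(5/6)(1/6) = 0.01929; P(data | box B) = (4/5)(1/5)(1/5)(4/5) = 0.0256; P(data | box C) = (4/6)(2/6)(2/6)(4/6) = 0.049383; P(data | box D) = (2/6)(4/6)(4/6)(2/6) = 0.049383.
The prior-weighted likelihoods are 1/4 · 0.01929 = 0.0048225, 1/4 · 0.0256 = 0.0064, 1/4 · 0.049383 = 0.012346, 1/4 · 0.049383 = 0.012346; summing to 0.035914.
So P(box B | data) = (0.0064) / (0.035914) = 0.1782.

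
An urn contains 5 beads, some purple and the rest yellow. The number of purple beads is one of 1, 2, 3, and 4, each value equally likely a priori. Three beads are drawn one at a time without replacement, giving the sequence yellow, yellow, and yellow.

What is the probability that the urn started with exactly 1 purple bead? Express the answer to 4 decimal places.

For each hypothesis, P(data | H) works out to: P(data | r = 1) = (4/5)(3/4)(2/3) = 2/5; P(data | r = 2) = (3/5)(2/4)(1/3) = 1/10; P(data | r = 3) = (2/5)(1/4)(0/3) = 0; P(data | r = 4) = (1/5)(0/4) = 0.
Multiplying each by its prior: 1/4 · 2/5 = 1/10, 1/4 · 1/10 = 1/40, 1/4 · 0 = 0, 1/4 · 0 = 0; with total 1/8.
Therefore the posterior P(r = 1 | data) = (1/10) / (1/8) = 4/5.

0.8000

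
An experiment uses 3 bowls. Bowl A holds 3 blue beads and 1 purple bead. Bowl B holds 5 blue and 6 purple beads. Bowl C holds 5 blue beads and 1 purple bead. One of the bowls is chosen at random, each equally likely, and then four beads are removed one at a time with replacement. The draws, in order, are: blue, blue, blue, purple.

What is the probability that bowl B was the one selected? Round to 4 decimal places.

The likelihood of the observed sequence under each hypothesis: P(data | bowl A) = (3/4)(3/4)(3/4)(1/4) = 0.10547; P(data | bowl B) = (5/11)(5/11)(5/11)(6/11) = 0.051226; P(data | bowl C) = (5/6)(5/6)(5/6)(1/6) = 0.096451.
Multiplying each by its prior: 1/3 · 0.10547 = 0.035156, 1/3 · 0.051226 = 0.017075, 1/3 · 0.096451 = 0.03215; these sum to 0.084382.
Therefore the posterior P(bowl B | data) = (0.017075) / (0.084382) = 0.20236.

0.2024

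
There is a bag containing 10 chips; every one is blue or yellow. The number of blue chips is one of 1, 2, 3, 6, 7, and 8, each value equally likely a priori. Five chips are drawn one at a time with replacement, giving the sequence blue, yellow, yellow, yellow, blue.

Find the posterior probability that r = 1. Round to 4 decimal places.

0.0729

Compute the likelihood of the observed sequence for each case: P(data | r = 1) = (1/10)(9/10)(9/10)(9/10)(1/10) = 0.00729; P(data | r = 2) = (2/10)(8/10)(8/10)(8/10)(2/10) = 0.02048; P(data | r = 3) = (3/10)(7/10)(7/10)(7/10)(3/10) = 0.03087; P(data | r = 6) = (6/10)(4/10)(4/10)(4/10)(6/10) = 0.02304; P(data | r = 7) = (7/10)(3/10)(3/10)(3/10)(7/10) = 0.01323; P(data | r = 8) = (8/10)(2/10)(2/10)(2/10)(8/10) = 0.00512.
The prior-weighted likelihoods are 1/6 · 0.00729 = 0.001215, 1/6 · 0.02048 = 0.0034133, 1/6 · 0.03087 = 0.005145, 1/6 · 0.02304 = 0.00384, 1/6 · 0.01323 = 0.002205, 1/6 · 0.00512 = 0.00085333; these sum to 0.016672.
So P(r = 1 | data) = (0.001215) / (0.016672) = 0.072878.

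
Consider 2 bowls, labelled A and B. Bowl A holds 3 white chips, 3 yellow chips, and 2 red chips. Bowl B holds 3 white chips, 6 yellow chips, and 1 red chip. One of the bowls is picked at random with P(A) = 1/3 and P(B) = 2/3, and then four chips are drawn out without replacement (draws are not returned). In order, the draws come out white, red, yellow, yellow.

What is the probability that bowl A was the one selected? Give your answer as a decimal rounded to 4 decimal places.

Under each hypothesis, the probability of the observed sequence is: P(data | bowl A) = (3/8)(2/7)(3/6)(2/5) = 3/140; P(data | bowl B) = (3/10)(1/9)(6/8)(5/7) = 1/56.
Multiplying each by its prior: 1/3 · 3/140 = 1/140, 2/3 · 1/56 = 1/84; these sum to 2/105.
Therefore the posterior P(bowl A | data) = (1/140) / (2/105) = 3/8.

0.3750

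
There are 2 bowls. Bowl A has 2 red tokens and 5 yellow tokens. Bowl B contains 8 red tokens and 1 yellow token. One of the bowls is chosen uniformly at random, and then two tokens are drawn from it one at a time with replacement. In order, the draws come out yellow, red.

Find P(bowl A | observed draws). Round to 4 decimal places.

0.6739

The likelihood of the observed sequence under each hypothesis: P(data | bowl A) = (5/7)(2/7) = 0.20408; P(data | bowl B) = (1/9)(8/9) = 0.098765.
Weighting by the prior gives 1/2 · 0.20408 = 0.10204, 1/2 · 0.098765 = 0.049383; summing to 0.15142.
By Bayes' rule, P(bowl A | data) = (0.10204) / (0.15142) = 0.67388.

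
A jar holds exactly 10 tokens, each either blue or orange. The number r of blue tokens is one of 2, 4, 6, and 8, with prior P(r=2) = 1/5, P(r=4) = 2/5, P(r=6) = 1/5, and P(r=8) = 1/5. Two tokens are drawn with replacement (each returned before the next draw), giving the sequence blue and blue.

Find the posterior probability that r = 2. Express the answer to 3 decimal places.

0.029

Compute the likelihood of the observed sequence for each case: P(data | r = 2) = (2/10)(2/10) = 1/25; P(data | r = 4) = (4/10)(4/10) = 4/25; P(data | r = 6) = (6/10)(6/10) = 9/25; P(data | r = 8) = (8/10)(8/10) = 16/25.
Multiplying each by its prior: 1/5 · 1/25 = 1/125, 2/5 · 4/25 = 8/125, 1/5 · 9/25 = 9/125, 1/5 · 16/25 = 16/125; these sum to 34/125.
So P(r = 2 | data) = (1/125) / (34/125) = 1/34.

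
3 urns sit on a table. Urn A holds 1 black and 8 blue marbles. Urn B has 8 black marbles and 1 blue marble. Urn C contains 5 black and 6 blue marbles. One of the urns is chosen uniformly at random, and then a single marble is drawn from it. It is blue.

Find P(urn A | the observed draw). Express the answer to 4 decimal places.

For each hypothesis, P(data | H) works out to: P(data | urn A) = (8/9) = 8/9; P(data | urn B) = (1/9) = 1/9; P(data | urn C) = (6/11) = 6/11.
The prior-weighted likelihoods are 1/3 · 8/9 = 8/27, 1/3 · 1/9 = 1/27, 1/3 · 6/11 = 2/11; summing to 17/33.
So P(urn A | data) = (8/27) / (17/33) = 88/153.

0.5752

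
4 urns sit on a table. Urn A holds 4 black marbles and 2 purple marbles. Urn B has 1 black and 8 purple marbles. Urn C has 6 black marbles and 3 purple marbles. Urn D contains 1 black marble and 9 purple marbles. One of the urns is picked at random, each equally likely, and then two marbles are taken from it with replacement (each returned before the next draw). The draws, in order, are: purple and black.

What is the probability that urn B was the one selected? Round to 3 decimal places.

0.156

The likelihood of the observed sequence under each hypothesis: P(data | urn A) = (2/6)(4/6) = 0.22222; P(data | urn B) = (8/9)(1/9) = 0.098765; P(data | urn C) = (3/9)(6/9) = 0.22222; P(data | urn D) = (9/10)(1/10) = 0.09.
Multiplying each by its prior: 1/4 · 0.22222 = 0.055556, 1/4 · 0.098765 = 0.024691, 1/4 · 0.22222 = 0.055556, 1/4 · 0.09 = 0.0225; these sum to 0.1583.
So P(urn B | data) = (0.024691) / (0.1583) = 0.15598.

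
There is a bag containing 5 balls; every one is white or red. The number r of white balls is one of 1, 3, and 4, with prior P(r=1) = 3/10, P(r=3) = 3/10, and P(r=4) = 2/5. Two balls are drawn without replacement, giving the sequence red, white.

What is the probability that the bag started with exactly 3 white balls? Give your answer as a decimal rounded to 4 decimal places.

For each hypothesis, P(data | H) works out to: P(data | r = 1) = (4/5)(1/4) = 1/5; P(data | r = 3) = (2/5)(3/4) = 3/10; P(data | r = 4) = (1/5)(4/4) = 1/5.
Weighting by the prior gives 3/10 · 1/5 = 3/50, 3/10 · 3/10 = 9/100, 2/5 · 1/5 = 2/25; summing to 23/100.
Hence P(r = 3 | data) = (9/100) / (23/100) = 9/23.

0.3913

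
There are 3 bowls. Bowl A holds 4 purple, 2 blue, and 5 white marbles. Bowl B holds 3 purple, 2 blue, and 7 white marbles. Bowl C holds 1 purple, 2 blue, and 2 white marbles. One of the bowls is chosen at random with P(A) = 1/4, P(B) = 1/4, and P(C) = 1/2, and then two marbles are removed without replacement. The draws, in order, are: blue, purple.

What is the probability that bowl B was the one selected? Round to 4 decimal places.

Under each hypothesis, the probability of the observed sequence is: P(data | bowl A) = (2/11)(4/10) = 4/55; P(data | bowl B) = (2/12)(3/11) = 1/22; P(data | bowl C) = (2/5)(1/4) = 1/10.
Weighting by the prior gives 1/4 · 4/55 = 1/55, 1/4 · 1/22 = 1/88, 1/2 · 1/10 = 1/20; with total 7/88.
By Bayes' rule, P(bowl B | data) = (1/88) / (7/88) = 1/7.

0.1429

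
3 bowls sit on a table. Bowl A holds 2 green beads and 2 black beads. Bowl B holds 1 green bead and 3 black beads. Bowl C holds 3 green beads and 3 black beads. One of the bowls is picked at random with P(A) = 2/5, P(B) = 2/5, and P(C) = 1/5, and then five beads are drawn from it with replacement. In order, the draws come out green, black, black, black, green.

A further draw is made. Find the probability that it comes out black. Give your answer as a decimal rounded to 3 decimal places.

The likelihood of the observed sequence under each hypothesis: P(data | bowl A) = (2/4)(2/4)(2/4)(2/4)(2/4) = 0.03125; P(data | bowl B) = (1/4)(3/4)(3/4)(3/4)(1/4) = 0.026367; P(data | bowl C) = (3/6)(3/6)(3/6)(3/6)(3/6) = 0.03125.
Multiplying each by its prior: 2/5 · 0.03125 = 0.0125, 2/5 · 0.026367 = 0.010547, 1/5 · 0.03125 = 0.00625; these sum to 0.029297.
Normalising, the posterior is P(bowl A | data) = 0.42667, P(bowl B | data) = 0.36, P(bowl C | data) = 0.21333.
Averaging over the posterior, P(black next | data) = (1/2)(0.42667) + (3/4)(0.36) + (1/2)(0.21333) = 0.59.

0.590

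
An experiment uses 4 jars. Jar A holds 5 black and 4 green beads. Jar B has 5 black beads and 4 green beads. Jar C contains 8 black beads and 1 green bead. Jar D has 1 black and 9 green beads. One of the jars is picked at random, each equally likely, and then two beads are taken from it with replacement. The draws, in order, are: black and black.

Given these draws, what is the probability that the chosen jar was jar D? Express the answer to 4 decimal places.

Under each hypothesis, the probability of the observed sequence is: P(data | jar A) = (5/9)(5/9) = 0.30864; P(data | jar B) = (5/9)(5/9) = 0.30864; P(data | jar C) = (8/9)(8/9) = 0.79012; P(data | jar D) = (1/10)(1/10) = 0.01.
The prior-weighted likelihoods are 1/4 · 0.30864 = 0.07716, 1/4 · 0.30864 = 0.07716, 1/4 · 0.79012 = 0.19753, 1/4 · 0.01 = 0.0025; summing to 0.35435.
Therefore the posterior P(jar D | data) = (0.0025) / (0.35435) = 0.0070551.

0.0071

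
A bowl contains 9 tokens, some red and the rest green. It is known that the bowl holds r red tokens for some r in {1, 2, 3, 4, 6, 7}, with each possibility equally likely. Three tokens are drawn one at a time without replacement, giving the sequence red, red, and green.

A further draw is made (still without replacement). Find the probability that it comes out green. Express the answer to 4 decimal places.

0.4507

For each hypothesis, P(data | H) works out to: P(data | r = 1) = (1/9)(0/8) = 0; P(data | r = 2) = (2/9)(1/8)(7/7) = 1/36; P(data | r = 3) = (3/9)(2/8)(6/7) = 1/14; P(data | r = 4) = (4/9)(3/8)(5/7) = 5/42; P(data | r = 6) = (6/9)(5/8)(3/7) = 5/28; P(data | r = 7) = (7/9)(6/8)(2/7) = 1/6.
The prior-weighted likelihoods are 1/6 · 0 = 0, 1/6 · 1/36 = 1/216, 1/6 · 1/14 = 1/84, 1/6 · 5/42 = 5/252, 1/6 · 5/28 = 5/168, 1/6 · 1/6 = 1/36; with total 71/756.
Normalising, the posterior is P(r = 1 | data) = 0, P(r = 2 | data) = 7/142, P(r = 3 | data) = 9/71, P(r = 4 | data) = 15/71, P(r = 6 | data) = 45/142, P(r = 7 | data) = 21/71.
Averaging over the posterior, P(green next | data) = (1)(7/142) + (5/6)(9/71) + (2/3)(15/71) + (1/3)(45/142) + (1/6)(21/71) = 32/71.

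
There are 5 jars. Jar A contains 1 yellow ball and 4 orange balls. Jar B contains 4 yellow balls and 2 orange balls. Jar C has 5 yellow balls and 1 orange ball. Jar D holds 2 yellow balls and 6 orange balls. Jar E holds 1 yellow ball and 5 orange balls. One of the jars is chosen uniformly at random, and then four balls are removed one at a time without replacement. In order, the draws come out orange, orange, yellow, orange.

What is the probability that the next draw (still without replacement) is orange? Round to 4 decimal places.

For each hypothesis, P(data | H) works out to: P(data | jar A) = (4/5)(3/4)(1/3)(2/2) = 0.2; P(data | jar B) = (2/6)(1/5)(4/4)(0/3) = 0; P(data | jar C) = (1/6)(0/5) = 0; P(data | jar D) = (6/8)(5/7)(2/6)(4/5) = 0.14286; P(data | jar E) = (5/6)(4/5)(1/4)(3/3) = 0.16667.
The prior-weighted likelihoods are 1/5 · 0.2 = 0.04, 1/5 · 0 = 0, 1/5 · 0 = 0, 1/5 · 0.14286 = 0.028571, 1/5 · 0.16667 = 0.033333; summing to 0.1019.
Dividing through by the total gives posterior P(jar A | data) = 0.39252, P(jar B | data) = 0, P(jar C | data) = 0, P(jar D | data) = 0.28037, P(jar E | data) = 0.3271.
Averaging over the posterior, P(orange next | data) = (1)(0.39252) + (3/4)(0.28037) + (1)(0.3271) = 0.92991.

0.9299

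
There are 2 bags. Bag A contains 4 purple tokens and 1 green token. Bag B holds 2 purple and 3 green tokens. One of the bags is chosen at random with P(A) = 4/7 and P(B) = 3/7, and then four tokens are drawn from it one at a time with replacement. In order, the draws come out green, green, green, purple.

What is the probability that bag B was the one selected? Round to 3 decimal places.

Compute the likelihood of the observed sequence for each case: P(data | bag A) = (1/5)(1/5)(1/5)(4/5) = 0.0064; P(data | bag B) = (3/5)(3/5)(3/5)(2/5) = 0.0864.
Multiplying each by its prior: 4/7 · 0.0064 = 0.0036571, 3/7 · 0.0864 = 0.037029; these sum to 0.040686.
Hence P(bag B | data) = (0.037029) / (0.040686) = 0.91011.

0.910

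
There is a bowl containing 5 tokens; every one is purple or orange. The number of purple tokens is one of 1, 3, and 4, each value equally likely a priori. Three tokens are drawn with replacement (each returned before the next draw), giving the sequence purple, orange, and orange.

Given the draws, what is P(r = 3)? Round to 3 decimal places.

Compute the likelihood of the observed sequence for each case: P(data | r = 1) = (1/5)(4/5)(4/5) = 16/125; P(data | r = 3) = (3/5)(2/5)(2/5) = 12/125; P(data | r = 4) = (4/5)(1/5)(1/5) = 4/125.
Weighting by the prior gives 1/3 · 16/125 = 16/375, 1/3 · 12/125 = 4/125, 1/3 · 4/125 = 4/375; summing to 32/375.
Therefore the posterior P(r = 3 | data) = (4/125) / (32/375) = 3/8.

0.375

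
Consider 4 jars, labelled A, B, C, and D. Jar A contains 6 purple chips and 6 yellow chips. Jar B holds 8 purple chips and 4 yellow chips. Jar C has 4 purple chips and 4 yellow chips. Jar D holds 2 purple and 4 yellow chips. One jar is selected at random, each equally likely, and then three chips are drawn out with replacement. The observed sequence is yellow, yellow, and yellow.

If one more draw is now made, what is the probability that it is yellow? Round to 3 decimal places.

Compute the likelihood of the observed sequence for each case: P(data | jar A) = (6/12)(6/12)(6/12) = 1/8; P(data | jar B) = (4/12)(4/12)(4/12) = 1/27; P(data | jar C) = (4/8)(4/8)(4/8) = 1/8; P(data | jar D) = (4/6)(4/6)(4/6) = 8/27.
Weighting by the prior gives 1/4 · 1/8 = 1/32, 1/4 · 1/27 = 1/108, 1/4 · 1/8 = 1/32, 1/4 · 8/27 = 2/27; summing to 7/48.
The posterior is then P(jar A | data) = 3/14, P(jar B | data) = 4/63, P(jar C | data) = 3/14, P(jar D | data) = 32/63.
Averaging over the posterior, P(yellow next | data) = (1/2)(3/14) + (1/3)(4/63) + (1/2)(3/14) + (2/3)(32/63) = 31/54.

0.574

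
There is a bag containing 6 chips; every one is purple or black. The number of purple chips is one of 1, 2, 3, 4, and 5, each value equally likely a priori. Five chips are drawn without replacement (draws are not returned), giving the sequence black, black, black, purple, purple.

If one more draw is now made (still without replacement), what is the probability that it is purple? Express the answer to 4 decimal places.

Under each hypothesis, the probability of the observed sequence is: P(data | r = 1) = (5/6)(4/5)(3/4)(1/3)(0/2) = 0; P(data | r = 2) = (4/6)(3/5)(2/4)(2/3)(1/2) = 1/15; P(data | r = 3) = (3/6)(2/5)(1/4)(3/3)(2/2) = 1/20; P(data | r = 4) = (2/6)(1/5)(0/4) = 0; P(data | r = 5) = (1/6)(0/5) = 0.
Weighting by the prior gives 1/5 · 0 = 0, 1/5 · 1/15 = 1/75, 1/5 · 1/20 = 1/100, 1/5 · 0 = 0, 1/5 · 0 = 0; summing to 7/300.
Normalising, the posterior is P(r = 1 | data) = 0, P(r = 2 | data) = 4/7, P(r = 3 | data) = 3/7, P(r = 4 | data) = 0, P(r = 5 | data) = 0.
So P(purple next | data) = Σ P(purple next | H) P(H | data) = (0)(4/7) + (1)(3/7) = 3/7.

0.4286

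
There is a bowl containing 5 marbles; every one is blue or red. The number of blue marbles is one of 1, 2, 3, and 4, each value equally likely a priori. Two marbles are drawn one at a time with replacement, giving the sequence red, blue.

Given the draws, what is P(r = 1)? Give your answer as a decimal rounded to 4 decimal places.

Under each hypothesis, the probability of the observed sequence is: P(data | r = 1) = (4/5)(1/5) = 4/25; P(data | r = 2) = (3/5)(2/5) = 6/25; P(data | r = 3) = (2/5)(3/5) = 6/25; P(data | r = 4) = (1/5)(4/5) = 4/25.
Weighting by the prior gives 1/4 · 4/25 = 1/25, 1/4 · 6/25 = 3/50, 1/4 · 6/25 = 3/50, 1/4 · 4/25 = 1/25; summing to 1/5.
So P(r = 1 | data) = (1/25) / (1/5) = 1/5.

0.2000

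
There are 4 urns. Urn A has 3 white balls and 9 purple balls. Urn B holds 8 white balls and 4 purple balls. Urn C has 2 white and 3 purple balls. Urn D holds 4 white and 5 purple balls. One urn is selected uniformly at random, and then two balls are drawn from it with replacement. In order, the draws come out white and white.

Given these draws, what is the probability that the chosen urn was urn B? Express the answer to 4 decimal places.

Under each hypothesis, the probability of the observed sequence is: P(data | urn A) = (3/12)(3/12) = 0.0625; P(data | urn B) = (8/12)(8/12) = 0.44444; P(data | urn C) = (2/5)(2/5) = 0.16; P(data | urn D) = (4/9)(4/9) = 0.19753.
Multiplying each by its prior: 1/4 · 0.0625 = 0.015625, 1/4 · 0.44444 = 0.11111, 1/4 · 0.16 = 0.04, 1/4 · 0.19753 = 0.049383; with total 0.21612.
Hence P(urn B | data) = (0.11111) / (0.21612) = 0.51412.

0.5141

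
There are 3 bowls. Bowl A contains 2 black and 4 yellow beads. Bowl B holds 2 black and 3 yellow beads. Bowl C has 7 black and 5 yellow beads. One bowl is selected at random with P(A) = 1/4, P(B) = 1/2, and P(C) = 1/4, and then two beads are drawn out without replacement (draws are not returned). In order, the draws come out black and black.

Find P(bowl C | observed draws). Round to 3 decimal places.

For each hypothesis, P(data | H) works out to: P(data | bowl A) = (2/6)(1/5) = 0.066667; P(data | bowl B) = (2/5)(1/4) = 0.1; P(data | bowl C) = (7/12)(6/11) = 0.31818.
The prior-weighted likelihoods are 1/4 · 0.066667 = 0.016667, 1/2 · 0.1 = 0.05, 1/4 · 0.31818 = 0.079545; summing to 0.14621.
So P(bowl C | data) = (0.079545) / (0.14621) = 0.54404.

0.544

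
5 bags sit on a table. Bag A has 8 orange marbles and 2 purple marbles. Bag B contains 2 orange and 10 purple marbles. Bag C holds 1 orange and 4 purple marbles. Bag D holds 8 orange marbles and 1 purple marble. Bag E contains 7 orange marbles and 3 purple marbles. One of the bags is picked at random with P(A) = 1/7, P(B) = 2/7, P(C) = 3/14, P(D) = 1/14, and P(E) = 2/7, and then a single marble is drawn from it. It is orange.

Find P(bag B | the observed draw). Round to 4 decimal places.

Compute the likelihood of this draw for each case: P(data | bag A) = (8/10) = 4/5; P(data | bag B) = (2/12) = 1/6; P(data | bag C) = (1/5) = 1/5; P(data | bag D) = (8/9) = 8/9; P(data | bag E) = (7/10) = 7/10.
Weighting by the prior gives 1/7 · 4/5 = 4/35, 2/7 · 1/6 = 1/21, 3/14 · 1/5 = 3/70, 1/14 · 8/9 = 4/63, 2/7 · 7/10 = 1/5; these sum to 59/126.
So P(bag B | data) = (1/21) / (59/126) = 6/59.

0.1017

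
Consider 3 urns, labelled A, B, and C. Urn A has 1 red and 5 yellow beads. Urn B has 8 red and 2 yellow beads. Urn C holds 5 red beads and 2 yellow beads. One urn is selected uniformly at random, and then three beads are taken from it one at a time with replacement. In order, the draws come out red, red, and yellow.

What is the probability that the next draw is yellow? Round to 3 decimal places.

0.291

The likelihood of the observed sequence under each hypothesis: P(data | urn A) = (1/6)(1/6)(5/6) = 0.023148; P(data | urn B) = (8/10)(8/10)(2/10) = 0.128; P(data | urn C) = (5/7)(5/7)(2/7) = 0.14577.
Multiplying each by its prior: 1/3 · 0.023148 = 0.007716, 1/3 · 0.128 = 0.042667, 1/3 · 0.14577 = 0.048591; summing to 0.098974.
Normalising, the posterior is P(urn A | data) = 0.077961, P(urn B | data) = 0.43109, P(urn C | data) = 0.49095.
Averaging over the posterior, P(yellow next | data) = (5/6)(0.077961) + (1/5)(0.43109) + (2/7)(0.49095) = 0.29146.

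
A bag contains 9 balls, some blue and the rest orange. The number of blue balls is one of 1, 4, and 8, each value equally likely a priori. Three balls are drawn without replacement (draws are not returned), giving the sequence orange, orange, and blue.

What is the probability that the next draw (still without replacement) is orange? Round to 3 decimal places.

0.706

For each hypothesis, P(data | H) works out to: P(data | r = 1) = (8/9)(7/8)(1/7) = 1/9; P(data | r = 4) = (5/9)(4/8)(4/7) = 10/63; P(data | r = 8) = (1/9)(0/8) = 0.
Weighting by the prior gives 1/3 · 1/9 = 1/27, 1/3 · 10/63 = 10/189, 1/3 · 0 = 0; with total 17/189.
The posterior is then P(r = 1 | data) = 7/17, P(r = 4 | data) = 10/17, P(r = 8 | data) = 0.
Averaging over the posterior, P(orange next | data) = (1)(7/17) + (1/2)(10/17) = 12/17.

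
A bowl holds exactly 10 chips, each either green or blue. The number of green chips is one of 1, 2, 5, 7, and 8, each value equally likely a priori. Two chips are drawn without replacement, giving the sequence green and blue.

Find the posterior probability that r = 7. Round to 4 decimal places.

0.2414

Under each hypothesis, the probability of the observed sequence is: P(data | r = 1) = (1/10)(9/9) = 1/10; P(data | r = 2) = (2/10)(8/9) = 8/45; P(data | r = 5) = (5/10)(5/9) = 5/18; P(data | r = 7) = (7/10)(3/9) = 7/30; P(data | r = 8) = (8/10)(2/9) = 8/45.
Multiplying each by its prior: 1/5 · 1/10 = 1/50, 1/5 · 8/45 = 8/225, 1/5 · 5/18 = 1/18, 1/5 · 7/30 = 7/150, 1/5 · 8/45 = 8/225; summing to 29/150.
Therefore the posterior P(r = 7 | data) = (7/150) / (29/150) = 7/29.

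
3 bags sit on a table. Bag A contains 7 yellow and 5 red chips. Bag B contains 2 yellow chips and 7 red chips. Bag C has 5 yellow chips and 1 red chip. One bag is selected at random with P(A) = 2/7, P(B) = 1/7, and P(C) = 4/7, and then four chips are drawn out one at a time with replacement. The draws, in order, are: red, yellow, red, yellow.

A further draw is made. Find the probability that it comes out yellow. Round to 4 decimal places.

The likelihood of the observed sequence under each hypothesis: P(data | bag A) = (5/12)(7/12)(5/12)(7/12) = 0.059076; P(data | bag B) = (7/9)(2/9)(7/9)(2/9) = 0.029873; P(data | bag C) = (1/6)(5/6)(1/6)(5/6) = 0.01929.
Weighting by the prior gives 2/7 · 0.059076 = 0.016879, 1/7 · 0.029873 = 0.0042676, 4/7 · 0.01929 = 0.011023; summing to 0.032169.
Normalising, the posterior is P(bag A | data) = 0.52469, P(bag B | data) = 0.13266, P(bag C | data) = 0.34265.
So P(yellow next | data) = Σ P(yellow next | H) P(H | data) = (7/12)(0.52469) + (2/9)(0.13266) + (5/6)(0.34265) = 0.62109.

0.6211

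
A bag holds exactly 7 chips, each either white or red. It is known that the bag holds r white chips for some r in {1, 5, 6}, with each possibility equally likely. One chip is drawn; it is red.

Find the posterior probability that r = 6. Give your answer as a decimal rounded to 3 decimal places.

For each hypothesis, P(data | H) works out to: P(data | r = 1) = (6/7) = 6/7; P(data | r = 5) = (2/7) = 2/7; P(data | r = 6) = (1/7) = 1/7.
Multiplying each by its prior: 1/3 · 6/7 = 2/7, 1/3 · 2/7 = 2/21, 1/3 · 1/7 = 1/21; summing to 3/7.
Hence P(r = 6 | data) = (1/21) / (3/7) = 1/9.

0.111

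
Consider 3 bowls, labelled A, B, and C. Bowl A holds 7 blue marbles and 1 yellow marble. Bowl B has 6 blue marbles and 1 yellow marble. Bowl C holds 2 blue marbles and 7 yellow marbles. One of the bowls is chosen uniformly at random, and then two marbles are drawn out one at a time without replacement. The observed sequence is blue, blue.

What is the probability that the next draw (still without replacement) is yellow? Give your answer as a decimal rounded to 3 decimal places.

0.198

Under each hypothesis, the probability of the observed sequence is: P(data | bowl A) = (7/8)(6/7) = 3/4; P(data | bowl B) = (6/7)(5/6) = 5/7; P(data | bowl C) = (2/9)(1/8) = 1/36.
Weighting by the prior gives 1/3 · 3/4 = 1/4, 1/3 · 5/7 = 5/21, 1/3 · 1/36 = 1/108; summing to 94/189.
Normalising, the posterior is P(bowl A | data) = 189/376, P(bowl B | data) = 45/94, P(bowl C | data) = 7/376.
So P(yellow next | data) = Σ P(yellow next | H) P(H | data) = (1/6)(189/376) + (1/5)(45/94) + (1)(7/376) = 149/752.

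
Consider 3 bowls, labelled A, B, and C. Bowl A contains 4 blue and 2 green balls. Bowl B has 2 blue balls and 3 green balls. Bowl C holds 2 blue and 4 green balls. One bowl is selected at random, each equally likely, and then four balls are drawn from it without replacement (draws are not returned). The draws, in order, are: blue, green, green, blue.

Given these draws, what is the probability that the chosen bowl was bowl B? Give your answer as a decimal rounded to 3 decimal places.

0.429

Under each hypothesis, the probability of the observed sequence is: P(data | bowl A) = (4/6)(2/5)(1/4)(3/3) = 1/15; P(data | bowl B) = (2/5)(3/4)(2/3)(1/2) = 1/10; P(data | bowl C) = (2/6)(4/5)(3/4)(1/3) = 1/15.
The prior-weighted likelihoods are 1/3 · 1/15 = 1/45, 1/3 · 1/10 = 1/30, 1/3 · 1/15 = 1/45; summing to 7/90.
So P(bowl B | data) = (1/30) / (7/90) = 3/7.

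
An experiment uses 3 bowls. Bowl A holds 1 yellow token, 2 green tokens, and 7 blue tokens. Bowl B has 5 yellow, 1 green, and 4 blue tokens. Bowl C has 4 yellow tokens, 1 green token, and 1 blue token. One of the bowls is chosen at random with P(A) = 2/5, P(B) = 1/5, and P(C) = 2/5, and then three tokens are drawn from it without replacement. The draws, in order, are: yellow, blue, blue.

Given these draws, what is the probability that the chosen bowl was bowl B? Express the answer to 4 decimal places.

Under each hypothesis, the probability of the observed sequence is: P(data | bowl A) = (1/10)(7/9)(6/8) = 7/120; P(data | bowl B) = (5/10)(4/9)(3/8) = 1/12; P(data | bowl C) = (4/6)(1/5)(0/4) = 0.
Multiplying each by its prior: 2/5 · 7/120 = 7/300, 1/5 · 1/12 = 1/60, 2/5 · 0 = 0; summing to 1/25.
Therefore the posterior P(bowl B | data) = (1/60) / (1/25) = 5/12.

0.4167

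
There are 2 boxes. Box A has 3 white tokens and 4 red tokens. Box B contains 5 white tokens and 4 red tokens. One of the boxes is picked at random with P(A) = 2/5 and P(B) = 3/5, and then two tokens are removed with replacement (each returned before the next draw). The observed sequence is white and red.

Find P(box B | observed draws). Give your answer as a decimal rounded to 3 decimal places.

For each hypothesis, P(data | H) works out to: P(data | box A) = (3/7)(4/7) = 0.2449; P(data | box B) = (5/9)(4/9) = 0.24691.
Weighting by the prior gives 2/5 · 0.2449 = 0.097959, 3/5 · 0.24691 = 0.14815; with total 0.24611.
Therefore the posterior P(box B | data) = (0.14815) / (0.24611) = 0.60197.

0.602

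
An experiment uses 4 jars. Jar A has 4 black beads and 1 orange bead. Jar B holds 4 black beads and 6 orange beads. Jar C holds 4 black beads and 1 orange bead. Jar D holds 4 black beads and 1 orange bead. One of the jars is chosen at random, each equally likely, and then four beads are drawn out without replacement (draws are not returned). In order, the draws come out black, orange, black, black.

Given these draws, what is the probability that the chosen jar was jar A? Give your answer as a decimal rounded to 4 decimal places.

0.3182

The likelihood of the observed sequence under each hypothesis: P(data | jar A) = (4/5)(1/4)(3/3)(2/2) = 1/5; P(data | jar B) = (4/10)(6/9)(3/8)(2/7) = 1/35; P(data | jar C) = (4/5)(1/4)(3/3)(2/2) = 1/5; P(data | jar D) = (4/5)(1/4)(3/3)(2/2) = 1/5.
The prior-weighted likelihoods are 1/4 · 1/5 = 1/20, 1/4 · 1/35 = 1/140, 1/4 · 1/5 = 1/20, 1/4 · 1/5 = 1/20; summing to 11/70.
By Bayes' rule, P(jar A | data) = (1/20) / (11/70) = 7/22.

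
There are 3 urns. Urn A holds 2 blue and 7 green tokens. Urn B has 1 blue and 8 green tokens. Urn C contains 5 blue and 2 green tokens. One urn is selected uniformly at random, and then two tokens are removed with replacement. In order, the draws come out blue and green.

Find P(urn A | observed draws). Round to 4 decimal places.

For each hypothesis, P(data | H) works out to: P(data | urn A) = (2/9)(7/9) = 0.17284; P(data | urn B) = (1/9)(8/9) = 0.098765; P(data | urn C) = (5/7)(2/7) = 0.20408.
The prior-weighted likelihoods are 1/3 · 0.17284 = 0.057613, 1/3 · 0.098765 = 0.032922, 1/3 · 0.20408 = 0.068027; with total 0.15856.
Therefore the posterior P(urn A | data) = (0.057613) / (0.15856) = 0.36335.

0.3633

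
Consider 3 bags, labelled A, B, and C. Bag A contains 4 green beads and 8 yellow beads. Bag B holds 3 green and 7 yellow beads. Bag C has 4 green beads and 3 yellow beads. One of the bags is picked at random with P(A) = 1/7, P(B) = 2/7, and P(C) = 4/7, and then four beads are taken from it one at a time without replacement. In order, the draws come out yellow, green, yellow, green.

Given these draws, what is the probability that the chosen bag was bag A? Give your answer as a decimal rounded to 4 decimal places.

The likelihood of the observed sequence under each hypothesis: P(data | bag A) = (8/12)(4/11)(7/10)(3/9) = 0.056566; P(data | bag B) = (7/10)(3/9)(6/8)(2/7) = 0.05; P(data | bag C) = (3/7)(4/6)(2/5)(3/4) = 0.085714.
Weighting by the prior gives 1/7 · 0.056566 = 0.0080808, 2/7 · 0.05 = 0.014286, 4/7 · 0.085714 = 0.04898; with total 0.071346.
So P(bag A | data) = (0.0080808) / (0.071346) = 0.11326.

0.1133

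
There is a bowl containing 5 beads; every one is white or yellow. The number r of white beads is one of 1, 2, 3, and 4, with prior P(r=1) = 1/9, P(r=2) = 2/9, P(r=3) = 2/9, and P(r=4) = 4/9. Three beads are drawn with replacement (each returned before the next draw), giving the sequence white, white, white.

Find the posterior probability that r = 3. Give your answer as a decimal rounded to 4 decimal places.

Under each hypothesis, the probability of the observed sequence is: P(data | r = 1) = (1/5)(1/5)(1/5) = 0.008; P(data | r = 2) = (2/5)(2/5)(2/5) = 0.064; P(data | r = 3) = (3/5)(3/5)(3/5) = 0.216; P(data | r = 4) = (4/5)(4/5)(4/5) = 0.512.
Multiplying each by its prior: 1/9 · 0.008 = 0.00088889, 2/9 · 0.064 = 0.014222, 2/9 · 0.216 = 0.048, 4/9 · 0.512 = 0.22756; with total 0.29067.
So P(r = 3 | data) = (0.048) / (0.29067) = 0.16514.

0.1651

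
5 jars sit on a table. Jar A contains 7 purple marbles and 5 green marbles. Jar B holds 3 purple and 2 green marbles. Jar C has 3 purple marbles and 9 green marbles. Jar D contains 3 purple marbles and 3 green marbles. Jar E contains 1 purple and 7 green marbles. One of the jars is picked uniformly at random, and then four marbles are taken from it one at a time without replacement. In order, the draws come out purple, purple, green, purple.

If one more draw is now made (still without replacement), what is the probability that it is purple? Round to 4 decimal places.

The likelihood of the observed sequence under each hypothesis: P(data | jar A) = (7/12)(6/11)(5/10)(5/9) = 0.088384; P(data | jar B) = (3/5)(2/4)(2/3)(1/2) = 0.1; P(data | jar C) = (3/12)(2/11)(9/10)(1/9) = 0.0045455; P(data | jar D) = (3/6)(2/5)(3/4)(1/3) = 0.05; P(data | jar E) = (1/8)(0/7) = 0.
Weighting by the prior gives 1/5 · 0.088384 = 0.017677, 1/5 · 0.1 = 0.02, 1/5 · 0.0045455 = 0.00090909, 1/5 · 0.05 = 0.01, 1/5 · 0 = 0; with total 0.048586.
Dividing through by the total gives posterior P(jar A | data) = 0.36383, P(jar B | data) = 0.41164, P(jar C | data) = 0.018711, P(jar D | data) = 0.20582, P(jar E | data) = 0.
The predictive probability is P(purple next | data) = (1/2)(0.36383) + (0)(0.41164) + (0)(0.018711) + (0)(0.20582) = 0.18191.

0.1819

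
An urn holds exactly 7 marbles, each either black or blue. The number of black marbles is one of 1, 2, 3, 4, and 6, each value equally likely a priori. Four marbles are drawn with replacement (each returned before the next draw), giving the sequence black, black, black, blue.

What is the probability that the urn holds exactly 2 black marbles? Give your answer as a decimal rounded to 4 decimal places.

Under each hypothesis, the probability of the observed sequence is: P(data | r = 1) = (1/7)(1/7)(1/7)(6/7) = 0.002499; P(data | r = 2) = (2/7)(2/7)(2/7)(5/7) = 0.01666; P(data | r = 3) = (3/7)(3/7)(3/7)(4/7) = 0.044981; P(data | r = 4) = (4/7)(4/7)(4/7)(3/7) = 0.079967; P(data | r = 6) = (6/7)(6/7)(6/7)(1/7) = 0.089963.
Multiplying each by its prior: 1/5 · 0.002499 = 0.00049979, 1/5 · 0.01666 = 0.0033319, 1/5 · 0.044981 = 0.0089963, 1/5 · 0.079967 = 0.015993, 1/5 · 0.089963 = 0.017993; with total 0.046814.
By Bayes' rule, P(r = 2 | data) = (0.0033319) / (0.046814) = 0.071174.

0.0712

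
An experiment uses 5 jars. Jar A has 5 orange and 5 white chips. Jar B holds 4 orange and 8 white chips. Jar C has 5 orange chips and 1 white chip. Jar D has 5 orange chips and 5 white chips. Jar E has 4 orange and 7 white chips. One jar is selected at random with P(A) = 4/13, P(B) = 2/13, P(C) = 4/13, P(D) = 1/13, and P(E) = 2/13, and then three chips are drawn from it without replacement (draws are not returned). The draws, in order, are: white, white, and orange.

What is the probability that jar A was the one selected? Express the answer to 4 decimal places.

Under each hypothesis, the probability of the observed sequence is: P(data | jar A) = (5/10)(4/9)(5/8) = 0.13889; P(data | jar B) = (8/12)(7/11)(4/10) = 0.1697; P(data | jar C) = (1/6)(0/5) = 0; P(data | jar D) = (5/10)(4/9)(5/8) = 0.13889; P(data | jar E) = (7/11)(6/10)(4/9) = 0.1697.
Multiplying each by its prior: 4/13 · 0.13889 = 0.042735, 2/13 · 0.1697 = 0.026107, 4/13 · 0 = 0, 1/13 · 0.13889 = 0.010684, 2/13 · 0.1697 = 0.026107; with total 0.10563.
Therefore the posterior P(jar A | data) = (0.042735) / (0.10563) = 0.40456.

0.4046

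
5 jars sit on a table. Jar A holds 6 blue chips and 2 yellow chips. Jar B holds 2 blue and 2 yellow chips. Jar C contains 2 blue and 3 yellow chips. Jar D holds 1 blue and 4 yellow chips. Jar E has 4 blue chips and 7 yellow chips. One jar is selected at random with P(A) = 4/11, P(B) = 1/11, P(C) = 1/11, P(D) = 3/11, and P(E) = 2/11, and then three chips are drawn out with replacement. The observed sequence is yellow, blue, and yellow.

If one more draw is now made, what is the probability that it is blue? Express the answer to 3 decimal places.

The likelihood of the observed sequence under each hypothesis: P(data | jar A) = (2/8)(6/8)(2/8) = 0.046875; P(data | jar B) = (2/4)(2/4)(2/4) = 0.125; P(data | jar C) = (3/5)(2/5)(3/5) = 0.144; P(data | jar D) = (4/5)(1/5)(4/5) = 0.128; P(data | jar E) = (7/11)(4/11)(7/11) = 0.14726.
Weighting by the prior gives 4/11 · 0.046875 = 0.017045, 1/11 · 0.125 = 0.011364, 1/11 · 0.144 = 0.013091, 3/11 · 0.128 = 0.034909, 2/11 · 0.14726 = 0.026774; with total 0.10318.
Normalising, the posterior is P(jar A | data) = 0.1652, P(jar B | data) = 0.11013, P(jar C | data) = 0.12687, P(jar D | data) = 0.33832, P(jar E | data) = 0.25948.
Averaging over the posterior, P(blue next | data) = (3/4)(0.1652) + (1/2)(0.11013) + (2/5)(0.12687) + (1/5)(0.33832) + (4/11)(0.25948) = 0.39173.

0.392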